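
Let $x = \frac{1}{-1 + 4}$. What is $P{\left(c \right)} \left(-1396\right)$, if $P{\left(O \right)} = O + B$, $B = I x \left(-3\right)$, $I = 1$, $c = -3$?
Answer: $5584$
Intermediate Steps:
$x = \frac{1}{3} \approx 0.33333$
$B = -1$ ($B = 1 \cdot \frac{1}{3} \left(-3\right) = \frac{1}{3} \left(-3\right) = -1$)
$P{\left(O \right)} = -1 + O$ ($P{\left(O \right)} = O - 1 = -1 + O$)
$P{\left(c \right)} \left(-1396\right) = \left(-1 - 3\right) \left(-1396\right) = \left(-4\right) \left(-1396\right) = 5584$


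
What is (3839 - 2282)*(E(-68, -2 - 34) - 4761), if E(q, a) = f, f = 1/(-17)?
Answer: -126020466/17 ≈ -7.4130e+6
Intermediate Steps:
f = -1/17 ≈ -0.058824
E(q, a) = -1/17
(3839 - 2282)*(E(-68, -2 - 34) - 4761) = (3839 - 2282)*(-1/17 - 4761) = 1557*(-80938/17) = -126020466/17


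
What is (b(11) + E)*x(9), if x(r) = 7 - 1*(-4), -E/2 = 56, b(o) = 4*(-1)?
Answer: -1276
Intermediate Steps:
b(o) = -4
E = -112 (E = -2*56 = -112)
x(r) = 11 (x(r) = 7 + 4 = 11)
(b(11) + E)*x(9) = (-4 - 112)*11 = -116*11 = -1276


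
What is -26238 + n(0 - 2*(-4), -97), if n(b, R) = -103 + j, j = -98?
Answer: -26439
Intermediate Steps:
n(b, R) = -201 (n(b, R) = -103 - 98 = -201)
-26238 + n(0 - 2*(-4), -97) = -26238 - 201 = -26439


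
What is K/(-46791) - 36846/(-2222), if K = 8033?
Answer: 853105930/51984801 ≈ 16.411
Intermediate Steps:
K/(-46791) - 36846/(-2222) = 8033/(-46791) - 36846/(-2222) = 8033*(-1/46791) - 36846*(-1/2222) = -8033/46791 + 18423/1111 = 853105930/51984801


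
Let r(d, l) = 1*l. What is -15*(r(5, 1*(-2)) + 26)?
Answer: -360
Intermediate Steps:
r(d, l) = l
-15*(r(5, 1*(-2)) + 26) = -15*(1*(-2) + 26) = -15*(-2 + 26) = -15*24 = -360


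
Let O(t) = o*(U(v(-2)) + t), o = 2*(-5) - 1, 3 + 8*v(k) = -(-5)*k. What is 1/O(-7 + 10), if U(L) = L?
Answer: -8/121 ≈ -0.066116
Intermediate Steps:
v(k) = -3/8 + 5*k/8 (v(k) = -3/8 + (-(-5)*k)/8 = -3/8 + (5*k)/8 = -3/8 + 5*k/8)
o = -11 (o = -10 - 1 = -11)
O(t) = 143/8 - 11*t (O(t) = -11*((-3/8 + (5/8)*(-2)) + t) = -11*((-3/8 - 5/4) + t) = -11*(-13/8 + t) = 143/8 - 11*t)
1/O(-7 + 10) = 1/(143/8 - 11*(-7 + 10)) = 1/(143/8 - 11*3) = 1/(143/8 - 33) = 1/(-121/8) = -8/121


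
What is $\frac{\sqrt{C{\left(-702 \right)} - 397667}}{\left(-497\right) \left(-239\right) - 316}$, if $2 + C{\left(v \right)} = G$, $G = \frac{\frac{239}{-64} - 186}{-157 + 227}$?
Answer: $\frac{i \sqrt{124709848410}}{66341520} \approx 0.0053231 i$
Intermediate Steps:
$G = - \frac{12143}{4480}$ ($G = \frac{239 \left(- \frac{1}{64}\right) - 186}{70} = \left(- \frac{239}{64} - 186\right) \frac{1}{70} = \left(- \frac{12143}{64}\right) \frac{1}{70} = - \frac{12143}{4480} \approx -2.7105$)
$C{\left(v \right)} = - \frac{21103}{4480}$ ($C{\left(v \right)} = -2 - \frac{12143}{4480} = - \frac{21103}{4480}$)
$\frac{\sqrt{C{\left(-702 \right)} - 397667}}{\left(-497\right) \left(-239\right) - 316} = \frac{\sqrt{- \frac{21103}{4480} - 397667}}{\left(-497\right) \left(-239\right) - 316} = \frac{\sqrt{- \frac{1781569263}{4480}}}{118783 - 316} = \frac{\frac{1}{560} i \sqrt{124709848410}}{118467} = \frac{i \sqrt{124709848410}}{560} \cdot \frac{1}{118467} = \frac{i \sqrt{124709848410}}{66341520}$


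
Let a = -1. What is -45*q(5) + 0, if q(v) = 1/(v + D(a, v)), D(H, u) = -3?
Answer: -45/2 ≈ -22.500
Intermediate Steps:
q(v) = 1/(-3 + v) (q(v) = 1/(v - 3) = 1/(-3 + v))
-45*q(5) + 0 = -45/(-3 + 5) + 0 = -45/2 + 0 = -45/2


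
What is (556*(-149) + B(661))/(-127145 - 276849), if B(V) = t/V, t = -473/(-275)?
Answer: 1368997057/6676000850 ≈ 0.20506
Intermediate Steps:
t = 43/25 (t = -473*(-1/275) = 43/25 ≈ 1.7200)
B(V) = 43/(25*V)
(556*(-149) + B(661))/(-127145 - 276849) = (556*(-149) + (43/25)/661)/(-127145 - 276849) = (-82844 + (43/25)*(1/661))/(-403994) = (-82844 + 43/16525)*(-1/403994) = -1368997057/16525*(-1/403994) = 1368997057/6676000850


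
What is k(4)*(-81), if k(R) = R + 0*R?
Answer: -324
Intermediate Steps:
k(R) = R (k(R) = R + 0 = R)
k(4)*(-81) = 4*(-81) = -324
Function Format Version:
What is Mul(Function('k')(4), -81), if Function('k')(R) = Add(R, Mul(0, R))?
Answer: -324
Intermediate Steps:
Function('k')(R) = R (Function('k')(R) = Add(R, 0) = R)
Mul(Function('k')(4), -81) = Mul(4, -81) = -324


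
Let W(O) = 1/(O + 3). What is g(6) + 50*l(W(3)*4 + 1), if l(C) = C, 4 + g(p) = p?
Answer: 256/3 ≈ 85.333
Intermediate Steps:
g(p) = -4 + p
W(O) = 1/(3 + O)
g(6) + 50*l(W(3)*4 + 1) = (-4 + 6) + 50*(4/(3 + 3) + 1) = 2 + 50*(4/6 + 1) = 2 + 50*((⅙)*4 + 1) = 2 + 50*(⅔ + 1) = 2 + 50*(5/3) = 2 + 250/3 = 256/3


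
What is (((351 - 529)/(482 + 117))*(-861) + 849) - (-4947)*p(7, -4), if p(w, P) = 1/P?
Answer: -316017/2396 ≈ -131.89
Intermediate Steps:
(((351 - 529)/(482 + 117))*(-861) + 849) - (-4947)*p(7, -4) = (((351 - 529)/(482 + 117))*(-861) + 849) - (-4947)/(-4) = (-178/599*(-861) + 849) - (-4947)*(-1)/4 = (-178*1/599*(-861) + 849) - 1*4947/4 = (-178/599*(-861) + 849) - 4947/4 = (153258/599 + 849) - 4947/4 = 661809/599 - 4947/4 = -316017/2396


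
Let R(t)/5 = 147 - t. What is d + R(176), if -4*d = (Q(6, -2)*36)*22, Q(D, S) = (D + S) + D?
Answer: -2125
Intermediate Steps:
R(t) = 735 - 5*t (R(t) = 5*(147 - t) = 735 - 5*t)
Q(D, S) = S + 2*D
d = -1980 (d = -(-2 + 2*6)*36*22/4 = -(-2 + 12)*36*22/4 = -10*36*22/4 = -90*22 = -¼*7920 = -1980)
d + R(176) = -1980 + (735 - 5*176) = -1980 + (735 - 880) = -1980 - 145 = -2125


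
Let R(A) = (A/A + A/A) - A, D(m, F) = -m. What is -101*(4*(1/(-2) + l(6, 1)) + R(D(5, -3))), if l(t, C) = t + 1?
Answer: -3333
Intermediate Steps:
l(t, C) = 1 + t
R(A) = 2 - A (R(A) = (1 + 1) - A = 2 - A)
-101*(4*(1/(-2) + l(6, 1)) + R(D(5, -3))) = -101*(4*(1/(-2) + (1 + 6)) + (2 - (-1)*5)) = -101*(4*(-½ + 7) + (2 - 1*(-5))) = -101*(4*(13/2) + (2 + 5)) = -101*(26 + 7) = -101*33 = -3333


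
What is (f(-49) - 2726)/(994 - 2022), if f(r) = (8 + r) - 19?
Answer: 1393/514 ≈ 2.7101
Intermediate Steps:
f(r) = -11 + r
(f(-49) - 2726)/(994 - 2022) = ((-11 - 49) - 2726)/(994 - 2022) = (-60 - 2726)/(-1028) = -2786*(-1/1028) = 1393/514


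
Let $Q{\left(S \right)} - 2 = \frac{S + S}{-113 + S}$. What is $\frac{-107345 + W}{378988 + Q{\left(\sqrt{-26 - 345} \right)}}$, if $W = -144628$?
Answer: $- \frac{627403868045883}{943671851268322} - \frac{28472949 i \sqrt{371}}{943671851268322} \approx -0.66485 - 5.8116 \cdot 10^{-7} i$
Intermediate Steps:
$Q{\left(S \right)} = 2 + \frac{2 S}{-113 + S}$ ($Q{\left(S \right)} = 2 + \frac{S + S}{-113 + S} = 2 + \frac{2 S}{-113 + S}$)
$\frac{-107345 + W}{378988 + Q{\left(\sqrt{-26 - 345} \right)}} = \frac{-107345 - 144628}{378988 + \frac{2 \left(-113 + 2 \sqrt{-26 - 345}\right)}{-113 + \sqrt{-26 - 345}}} = - \frac{251973}{378988 + \frac{2 \left(-113 + 2 \sqrt{-371}\right)}{-113 + \sqrt{-371}}} = - \frac{251973}{378988 + \frac{2 \left(-113 + 2 i \sqrt{371}\right)}{-113 + i \sqrt{371}}}$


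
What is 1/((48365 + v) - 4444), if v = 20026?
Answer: 1/63947 ≈ 1.5638e-5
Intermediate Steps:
1/((48365 + v) - 4444) = 1/((48365 + 20026) - 4444) = 1/(68391 - 4444) = 1/63947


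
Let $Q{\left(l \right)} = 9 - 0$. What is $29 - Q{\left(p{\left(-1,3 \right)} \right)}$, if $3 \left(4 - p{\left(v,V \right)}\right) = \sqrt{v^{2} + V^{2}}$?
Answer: $20$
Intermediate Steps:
$p{\left(v,V \right)} = 4 - \frac{\sqrt{V^{2} + v^{2}}}{3}$ ($p{\left(v,V \right)} = 4 - \frac{\sqrt{v^{2} + V^{2}}}{3} = 4 - \frac{\sqrt{V^{2} + v^{2}}}{3}$)
$Q{\left(l \right)} = 9$ ($Q{\left(l \right)} = 9 + 0 = 9$)
$29 - Q{\left(p{\left(-1,3 \right)} \right)} = 29 - 9 = 20$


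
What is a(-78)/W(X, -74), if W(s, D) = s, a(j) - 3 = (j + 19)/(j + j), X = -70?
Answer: -527/10920 ≈ -0.048260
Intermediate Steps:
a(j) = 3 + (19 + j)/(2*j) (a(j) = 3 + (j + 19)/(j + j) = 3 + (19 + j)/((2*j)) = 3 + (19 + j)*(1/(2*j)) = 3 + (19 + j)/(2*j))
a(-78)/W(X, -74) = ((½)*(19 + 7*(-78))/(-78))/(-70) = ((½)*(-1/78)*(19 - 546))*(-1/70) = ((½)*(-1/78)*(-527))*(-1/70) = (527/156)*(-1/70) = -527/10920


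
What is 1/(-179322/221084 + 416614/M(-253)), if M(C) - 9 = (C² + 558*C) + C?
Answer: -450365562/2789153323 ≈ -0.16147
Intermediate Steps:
M(C) = 9 + C² + 559*C (M(C) = 9 + ((C² + 558*C) + C) = 9 + (C² + 559*C) = 9 + C² + 559*C)
1/(-179322/221084 + 416614/M(-253)) = 1/(-179322/221084 + 416614/(9 + (-253)² + 559*(-253))) = 1/(-179322*1/221084 + 416614/(9 + 64009 - 141427)) = 1/(-4719/5818 + 416614/(-77409)) = 1/(-4719/5818 + 416614*(-1/77409)) = 1/(-4719/5818 - 416614/77409) = 1/(-2789153323/450365562) = -450365562/2789153323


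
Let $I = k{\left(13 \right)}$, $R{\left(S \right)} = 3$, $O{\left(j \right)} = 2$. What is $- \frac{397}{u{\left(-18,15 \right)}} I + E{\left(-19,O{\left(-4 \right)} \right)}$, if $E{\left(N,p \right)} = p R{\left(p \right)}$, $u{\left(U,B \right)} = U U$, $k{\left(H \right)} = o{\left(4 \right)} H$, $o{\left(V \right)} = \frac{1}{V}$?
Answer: $\frac{2615}{1296} \approx 2.0177$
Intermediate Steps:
$k{\left(H \right)} = \frac{H}{4}$
$I = \frac{13}{4}$ ($I = \frac{1}{4} \cdot 13 = \frac{13}{4} \approx 3.25$)
$u{\left(U,B \right)} = U^{2}$
$E{\left(N,p \right)} = 3 p$ ($E{\left(N,p \right)} = p 3 = 3 p$)
$- \frac{397}{u{\left(-18,15 \right)}} I + E{\left(-19,O{\left(-4 \right)} \right)} = - \frac{397}{\left(-18\right)^{2}} \cdot \frac{13}{4} + 3 \cdot 2 = - \frac{397}{324} \cdot \frac{13}{4} + 6 = \left(-397\right) \frac{1}{324} \cdot \frac{13}{4} + 6 = \left(- \frac{397}{324}\right) \frac{13}{4} + 6 = - \frac{5161}{1296} + 6 = \frac{2615}{1296}$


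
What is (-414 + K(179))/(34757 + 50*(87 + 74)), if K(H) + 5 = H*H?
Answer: 31622/42807 ≈ 0.73871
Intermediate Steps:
K(H) = -5 + H**2 (K(H) = -5 + H*H = -5 + H**2)
(-414 + K(179))/(34757 + 50*(87 + 74)) = (-414 + (-5 + 179**2))/(34757 + 50*(87 + 74)) = (-414 + (-5 + 32041))/(34757 + 50*161) = (-414 + 32036)/(34757 + 8050) = 31622/42807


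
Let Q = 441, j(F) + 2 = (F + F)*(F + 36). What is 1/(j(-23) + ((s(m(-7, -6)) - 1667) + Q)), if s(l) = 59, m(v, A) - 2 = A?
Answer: -1/1767 ≈ -0.00056593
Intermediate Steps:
m(v, A) = 2 + A
j(F) = -2 + 2*F*(36 + F) (j(F) = -2 + (F + F)*(F + 36) = -2 + (2*F)*(36 + F) = -2 + 2*F*(36 + F))
1/(j(-23) + ((s(m(-7, -6)) - 1667) + Q)) = 1/((-2 + 2*(-23)² + 72*(-23)) + ((59 - 1667) + 441)) = 1/((-2 + 2*529 - 1656) + (-1608 + 441)) = 1/((-2 + 1058 - 1656) - 1167) = 1/(-600 - 1167) = 1/(-1767) = -1/1767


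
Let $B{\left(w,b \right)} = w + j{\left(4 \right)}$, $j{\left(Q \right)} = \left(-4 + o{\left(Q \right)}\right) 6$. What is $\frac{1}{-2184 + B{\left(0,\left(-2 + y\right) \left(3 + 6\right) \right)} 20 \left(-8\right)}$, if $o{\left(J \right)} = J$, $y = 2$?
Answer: $- \frac{1}{2184} \approx -0.00045788$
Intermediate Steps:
$j{\left(Q \right)} = -24 + 6 Q$ ($j{\left(Q \right)} = \left(-4 + Q\right) 6 = -24 + 6 Q$)
$B{\left(w,b \right)} = w$ ($B{\left(w,b \right)} = w + \left(-24 + 6 \cdot 4\right) = w + \left(-24 + 24\right) = w + 0 = w$)
$\frac{1}{-2184 + B{\left(0,\left(-2 + y\right) \left(3 + 6\right) \right)} 20 \left(-8\right)} = \frac{1}{-2184 + 0 \cdot 20 \left(-8\right)} = \frac{1}{-2184 + 0 \left(-8\right)} = \frac{1}{-2184 + 0} = \frac{1}{-2184} = - \frac{1}{2184}$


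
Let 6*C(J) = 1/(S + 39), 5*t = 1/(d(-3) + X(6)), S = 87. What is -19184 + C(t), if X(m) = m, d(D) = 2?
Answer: -14503103/756 ≈ -19184.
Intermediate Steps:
t = 1/40 (t = 1/(5*(2 + 6)) = (1/5)/8 = (1/5)*(1/8) = 1/40 ≈ 0.025000)
C(J) = 1/756 (C(J) = 1/(6*(87 + 39)) = (1/6)/126 = (1/6)*(1/126) = 1/756)
-19184 + C(t) = -19184 + 1/756 = -14503103/756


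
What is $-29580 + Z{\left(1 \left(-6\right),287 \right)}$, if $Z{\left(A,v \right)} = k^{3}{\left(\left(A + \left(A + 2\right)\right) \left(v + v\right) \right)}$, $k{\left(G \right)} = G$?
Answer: $-189119253580$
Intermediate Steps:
$Z{\left(A,v \right)} = 8 v^{3} \left(2 + 2 A\right)^{3}$ ($Z{\left(A,v \right)} = \left(\left(A + \left(A + 2\right)\right) \left(v + v\right)\right)^{3} = \left(\left(A + \left(2 + A\right)\right) 2 v\right)^{3} = \left(\left(2 + 2 A\right) 2 v\right)^{3} = \left(2 v \left(2 + 2 A\right)\right)^{3} = 8 v^{3} \left(2 + 2 A\right)^{3}$)
$-29580 + Z{\left(1 \left(-6\right),287 \right)} = -29580 + 64 \cdot 287^{3} \left(1 + 1 \left(-6\right)\right)^{3} = -29580 + 64 \cdot 23639903 \left(1 - 6\right)^{3} = -29580 + 64 \cdot 23639903 \left(-5\right)^{3} = -29580 + 64 \cdot 23639903 \left(-125\right) = -29580 - 189119224000 = -189119253580$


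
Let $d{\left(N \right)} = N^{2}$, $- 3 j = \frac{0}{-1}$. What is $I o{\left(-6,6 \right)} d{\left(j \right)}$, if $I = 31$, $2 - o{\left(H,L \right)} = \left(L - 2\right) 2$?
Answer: $0$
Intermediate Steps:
$o{\left(H,L \right)} = 6 - 2 L$ ($o{\left(H,L \right)} = 2 - \left(L - 2\right) 2 = 2 - \left(-2 + L\right) 2 = 2 - \left(-4 + 2 L\right) = 6 - 2 L$)
$j = 0$ ($j = - \frac{0 \frac{1}{-1}}{3} = - \frac{0 \left(-1\right)}{3} = \left(- \frac{1}{3}\right) 0 = 0$)
$I o{\left(-6,6 \right)} d{\left(j \right)} = 31 \left(6 - 12\right) 0^{2} = 31 \left(6 - 12\right) 0 = 31 \left(-6\right) 0 = \left(-186\right) 0 = 0$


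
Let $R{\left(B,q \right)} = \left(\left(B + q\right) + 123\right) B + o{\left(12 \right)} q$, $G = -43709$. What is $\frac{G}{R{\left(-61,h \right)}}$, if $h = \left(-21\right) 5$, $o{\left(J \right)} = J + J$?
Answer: $- \frac{43709}{103} \approx -424.36$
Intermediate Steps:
$o{\left(J \right)} = 2 J$
$h = -105$
$R{\left(B,q \right)} = 24 q + B \left(123 + B + q\right)$ ($R{\left(B,q \right)} = \left(\left(B + q\right) + 123\right) B + 2 \cdot 12 q = \left(123 + B + q\right) B + 24 q = B \left(123 + B + q\right) + 24 q = 24 q + B \left(123 + B + q\right)$)
$\frac{G}{R{\left(-61,h \right)}} = - \frac{43709}{\left(-61\right)^{2} + 24 \left(-105\right) + 123 \left(-61\right) - -6405} = - \frac{43709}{3721 - 2520 - 7503 + 6405} = - \frac{43709}{103}$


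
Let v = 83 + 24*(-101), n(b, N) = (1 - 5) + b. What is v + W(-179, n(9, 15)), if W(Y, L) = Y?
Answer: -2520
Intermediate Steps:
n(b, N) = -4 + b
v = -2341 (v = 83 - 2424 = -2341)
v + W(-179, n(9, 15)) = -2341 - 179 = -2520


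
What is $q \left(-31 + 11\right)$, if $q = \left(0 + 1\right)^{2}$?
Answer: $-20$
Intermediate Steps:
$q = 1$ ($q = 1^{2} = 1$)
$q \left(-31 + 11\right) = 1 \left(-31 + 11\right) = 1 \left(-20\right) = -20$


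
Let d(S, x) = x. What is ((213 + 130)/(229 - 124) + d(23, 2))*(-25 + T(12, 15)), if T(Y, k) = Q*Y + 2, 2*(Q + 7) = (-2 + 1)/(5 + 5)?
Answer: -42502/75 ≈ -566.69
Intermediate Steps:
Q = -141/20 (Q = -7 + ((-2 + 1)/(5 + 5))/2 = -7 + (-1/10)/2 = -7 + (-1*1/10)/2 = -7 + (1/2)*(-1/10) = -7 - 1/20 = -141/20 ≈ -7.0500)
T(Y, k) = 2 - 141*Y/20 (T(Y, k) = -141*Y/20 + 2 = 2 - 141*Y/20)
((213 + 130)/(229 - 124) + d(23, 2))*(-25 + T(12, 15)) = ((213 + 130)/(229 - 124) + 2)*(-25 + (2 - 141/20*12)) = (343/105 + 2)*(-25 + (2 - 423/5)) = (343*(1/105) + 2)*(-25 - 413/5) = (49/15 + 2)*(-538/5) = (79/15)*(-538/5) = -42502/75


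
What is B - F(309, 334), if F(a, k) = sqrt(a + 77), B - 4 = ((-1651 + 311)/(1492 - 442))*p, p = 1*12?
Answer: -396/35 - sqrt(386) ≈ -30.961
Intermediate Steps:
p = 12
B = -396/35 (B = 4 + ((-1651 + 311)/(1492 - 442))*12 = 4 - 1340/1050*12 = 4 - 1340*1/1050*12 = 4 - 134/105*12 = 4 - 536/35 = -396/35 ≈ -11.314)
F(a, k) = sqrt(77 + a)
B - F(309, 334) = -396/35 - sqrt(77 + 309) = -396/35 - sqrt(386)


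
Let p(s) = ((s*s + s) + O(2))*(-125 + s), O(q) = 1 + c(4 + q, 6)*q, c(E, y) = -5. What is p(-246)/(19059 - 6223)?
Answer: -22356831/12836 ≈ -1741.7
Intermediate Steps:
O(q) = 1 - 5*q
p(s) = (-125 + s)*(-9 + s + s**2) (p(s) = ((s*s + s) + (1 - 5*2))*(-125 + s) = ((s**2 + s) + (1 - 10))*(-125 + s) = ((s + s**2) - 9)*(-125 + s) = (-9 + s + s**2)*(-125 + s) = (-125 + s)*(-9 + s + s**2))
p(-246)/(19059 - 6223) = (1125 + (-246)**3 - 134*(-246) - 124*(-246)**2)/(19059 - 6223) = (1125 - 14886936 + 32964 - 124*60516)/12836 = (1125 - 14886936 + 32964 - 7503984)*(1/12836) = -22356831*1/12836 = -22356831/12836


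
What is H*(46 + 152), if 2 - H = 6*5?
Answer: -5544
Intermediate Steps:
H = -28 (H = 2 - 6*5 = 2 - 1*30 = 2 - 30 = -28)
H*(46 + 152) = -28*(46 + 152) = -28*198 = -5544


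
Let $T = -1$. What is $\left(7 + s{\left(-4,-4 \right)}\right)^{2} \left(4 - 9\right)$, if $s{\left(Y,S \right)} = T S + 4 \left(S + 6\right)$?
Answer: $-1805$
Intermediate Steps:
$s{\left(Y,S \right)} = 24 + 3 S$ ($s{\left(Y,S \right)} = - S + 4 \left(S + 6\right) = - S + 4 \left(6 + S\right) = - S + \left(24 + 4 S\right) = 24 + 3 S$)
$\left(7 + s{\left(-4,-4 \right)}\right)^{2} \left(4 - 9\right) = \left(7 + \left(24 + 3 \left(-4\right)\right)\right)^{2} \left(4 - 9\right) = \left(7 + \left(24 - 12\right)\right)^{2} \left(-5\right) = \left(7 + 12\right)^{2} \left(-5\right) = 19^{2} \left(-5\right) = 361 \left(-5\right) = -1805$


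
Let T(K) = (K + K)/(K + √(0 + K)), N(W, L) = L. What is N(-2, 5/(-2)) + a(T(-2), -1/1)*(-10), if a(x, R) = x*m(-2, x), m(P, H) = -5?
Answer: 385/6 + 100*I*√2/3 ≈ 64.167 + 47.14*I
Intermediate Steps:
T(K) = 2*K/(K + √K) (T(K) = (2*K)/(K + √K) = 2*K/(K + √K))
a(x, R) = -5*x (a(x, R) = x*(-5) = -5*x)
N(-2, 5/(-2)) + a(T(-2), -1/1)*(-10) = 5/(-2) - 10*(-2)/(-2 + √(-2))*(-10) = 5*(-½) - 10*(-2)/(-2 + I*√2)*(-10) = -5/2 - (-20)/(-2 + I*√2)*(-10) = -5/2 + (20/(-2 + I*√2))*(-10) = -5/2 - 200/(-2 + I*√2)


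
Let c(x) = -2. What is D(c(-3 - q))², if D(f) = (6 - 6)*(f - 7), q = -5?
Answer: 0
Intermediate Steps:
D(f) = 0 (D(f) = 0*(-7 + f) = 0)
D(c(-3 - q))² = 0² = 0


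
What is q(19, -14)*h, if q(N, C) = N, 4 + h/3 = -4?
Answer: -456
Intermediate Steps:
h = -24 (h = -12 + 3*(-4) = -12 - 12 = -24)
q(19, -14)*h = 19*(-24) = -456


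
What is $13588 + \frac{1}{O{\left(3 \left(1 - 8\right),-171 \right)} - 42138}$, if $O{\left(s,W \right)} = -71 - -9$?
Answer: $\frac{573413599}{42200} \approx 13588.0$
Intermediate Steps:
$O{\left(s,W \right)} = -62$ ($O{\left(s,W \right)} = -71 + 9 = -62$)
$13588 + \frac{1}{O{\left(3 \left(1 - 8\right),-171 \right)} - 42138} = 13588 + \frac{1}{-62 - 42138} = 13588 + \frac{1}{-42200} = 13588 - \frac{1}{42200} = \frac{573413599}{42200}$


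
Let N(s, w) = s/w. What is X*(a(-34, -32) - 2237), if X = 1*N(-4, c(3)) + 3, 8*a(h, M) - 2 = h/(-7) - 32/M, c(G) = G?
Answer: -208695/56 ≈ -3726.7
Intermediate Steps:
a(h, M) = 1/4 - 4/M - h/56 (a(h, M) = 1/4 + (h/(-7) - 32/M)/8 = 1/4 + (h*(-1/7) - 32/M)/8 = 1/4 + (-h/7 - 32/M)/8 = 1/4 + (-32/M - h/7)/8 = 1/4 + (-4/M - h/56) = 1/4 - 4/M - h/56)
X = 5/3 (X = 1*(-4/3) + 3 = -4/3 + 3 = 5/3 ≈ 1.6667)
X*(a(-34, -32) - 2237) = 5*((1/4 - 4/(-32) - 1/56*(-34)) - 2237)/3 = 5*((1/4 - 4*(-1/32) + 17/28) - 2237)/3 = 5*((1/4 + 1/8 + 17/28) - 2237)/3 = 5*(55/56 - 2237)/3 = (5/3)*(-125217/56) = -208695/56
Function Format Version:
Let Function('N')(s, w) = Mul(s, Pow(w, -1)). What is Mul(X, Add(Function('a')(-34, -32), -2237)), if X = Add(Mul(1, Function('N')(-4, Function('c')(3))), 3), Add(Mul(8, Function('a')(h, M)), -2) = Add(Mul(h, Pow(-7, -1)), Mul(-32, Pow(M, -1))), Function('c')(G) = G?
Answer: Rational(-208695, 56) ≈ -3726.7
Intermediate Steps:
Function('a')(h, M) = Add(Rational(1, 4), Mul(-4, Pow(M, -1)), Mul(Rational(-1, 56), h)) (Function('a')(h, M) = Add(Rational(1, 4), Mul(Rational(1, 8), Add(Mul(h, Pow(-7, -1)), Mul(-32, Pow(M, -1))))) = Add(Rational(1, 4), Mul(Rational(1, 8), Add(Mul(h, Rational(-1, 7)), Mul(-32, Pow(M, -1))))) = Add(Rational(1, 4), Mul(Rational(1, 8), Add(Mul(Rational(-1, 7), h), Mul(-32, Pow(M, -1))))) = Add(Rational(1, 4), Mul(Rational(1, 8), Add(Mul(-32, Pow(M, -1)), Mul(Rational(-1, 7), h)))) = Add(Rational(1, 4), Add(Mul(-4, Pow(M, -1)), Mul(Rational(-1, 56), h))) = Add(Rational(1, 4), Mul(-4, Pow(M, -1)), Mul(Rational(-1, 56), h)))
X = Rational(5, 3) (X = Add(Mul(1, Mul(-4, Pow(3, -1))), 3) = Add(Mul(1, Mul(-4, Rational(1, 3))), 3) = Add(Mul(1, Rational(-4, 3)), 3) = Add(Rational(-4, 3), 3) = Rational(5, 3) ≈ 1.6667)
Mul(X, Add(Function('a')(-34, -32), -2237)) = Mul(Rational(5, 3), Add(Add(Rational(1, 4), Mul(-4, Pow(-32, -1)), Mul(Rational(-1, 56), -34)), -2237)) = Mul(Rational(5, 3), Add(Add(Rational(1, 4), Mul(-4, Rational(-1, 32)), Rational(17, 28)), -2237)) = Mul(Rational(5, 3), Add(Add(Rational(1, 4), Rational(1, 8), Rational(17, 28)), -2237)) = Mul(Rational(5, 3), Add(Rational(55, 56), -2237)) = Mul(Rational(5, 3), Rational(-125217, 56)) = Rational(-208695, 56)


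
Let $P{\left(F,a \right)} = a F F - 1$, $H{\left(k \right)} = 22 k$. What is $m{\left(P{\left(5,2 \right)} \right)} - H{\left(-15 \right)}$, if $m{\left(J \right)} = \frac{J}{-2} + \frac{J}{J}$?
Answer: $\frac{613}{2} \approx 306.5$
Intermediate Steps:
$P{\left(F,a \right)} = -1 + a F^{2}$ ($P{\left(F,a \right)} = F a F - 1 = a F^{2} - 1 = -1 + a F^{2}$)
$m{\left(J \right)} = 1 - \frac{J}{2}$ ($m{\left(J \right)} = J \left(- \frac{1}{2}\right) + 1 = - \frac{J}{2} + 1 = 1 - \frac{J}{2}$)
$m{\left(P{\left(5,2 \right)} \right)} - H{\left(-15 \right)} = \left(1 - \frac{-1 + 2 \cdot 5^{2}}{2}\right) - 22 \left(-15\right) = \left(1 - \frac{-1 + 2 \cdot 25}{2}\right) - -330 = \left(1 - \frac{-1 + 50}{2}\right) + 330 = \left(1 - \frac{49}{2}\right) + 330 = - \frac{47}{2} + 330 = \frac{613}{2}$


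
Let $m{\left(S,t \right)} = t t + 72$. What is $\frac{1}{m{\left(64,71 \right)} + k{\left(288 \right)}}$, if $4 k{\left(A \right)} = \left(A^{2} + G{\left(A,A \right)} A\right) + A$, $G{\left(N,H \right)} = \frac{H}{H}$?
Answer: $\frac{1}{25993} \approx 3.8472 \cdot 10^{-5}$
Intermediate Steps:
$G{\left(N,H \right)} = 1$
$k{\left(A \right)} = \frac{A}{2} + \frac{A^{2}}{4}$ ($k{\left(A \right)} = \frac{\left(A^{2} + 1 A\right) + A}{4} = \frac{\left(A^{2} + A\right) + A}{4} = \frac{\left(A + A^{2}\right) + A}{4} = \frac{A^{2} + 2 A}{4} = \frac{A}{2} + \frac{A^{2}}{4}$)
$m{\left(S,t \right)} = 72 + t^{2}$ ($m{\left(S,t \right)} = t^{2} + 72 = 72 + t^{2}$)
$\frac{1}{m{\left(64,71 \right)} + k{\left(288 \right)}} = \frac{1}{\left(72 + 71^{2}\right) + \frac{1}{4} \cdot 288 \left(2 + 288\right)} = \frac{1}{\left(72 + 5041\right) + \frac{1}{4} \cdot 288 \cdot 290} = \frac{1}{5113 + 20880} = \frac{1}{25993}$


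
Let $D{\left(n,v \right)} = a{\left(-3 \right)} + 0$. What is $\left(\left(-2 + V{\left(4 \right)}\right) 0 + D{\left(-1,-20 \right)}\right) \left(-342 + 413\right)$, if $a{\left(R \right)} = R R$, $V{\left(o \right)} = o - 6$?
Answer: $639$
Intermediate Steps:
$V{\left(o \right)} = -6 + o$ ($V{\left(o \right)} = o - 6 = -6 + o$)
$a{\left(R \right)} = R^{2}$
$D{\left(n,v \right)} = 9$ ($D{\left(n,v \right)} = \left(-3\right)^{2} + 0 = 9 + 0 = 9$)
$\left(\left(-2 + V{\left(4 \right)}\right) 0 + D{\left(-1,-20 \right)}\right) \left(-342 + 413\right) = \left(\left(-2 + \left(-6 + 4\right)\right) 0 + 9\right) \left(-342 + 413\right) = \left(\left(-2 - 2\right) 0 + 9\right) 71 = \left(\left(-4\right) 0 + 9\right) 71 = \left(0 + 9\right) 71 = 9 \cdot 71 = 639$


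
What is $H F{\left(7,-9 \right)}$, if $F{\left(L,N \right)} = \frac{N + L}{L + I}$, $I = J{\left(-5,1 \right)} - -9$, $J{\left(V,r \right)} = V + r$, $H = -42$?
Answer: $7$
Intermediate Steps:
$I = 5$ ($I = \left(-5 + 1\right) - -9 = -4 + 9 = 5$)
$F{\left(L,N \right)} = \frac{L + N}{5 + L}$ ($F{\left(L,N \right)} = \frac{N + L}{L + 5} = \frac{L + N}{5 + L}$)
$H F{\left(7,-9 \right)} = - 42 \frac{7 - 9}{5 + 7} = - 42 \cdot \frac{1}{12} \left(-2\right) = \left(-42\right) \left(- \frac{1}{6}\right) = 7$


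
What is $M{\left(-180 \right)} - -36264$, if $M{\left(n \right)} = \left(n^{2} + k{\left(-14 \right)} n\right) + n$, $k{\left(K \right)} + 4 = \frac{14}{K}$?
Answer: $69384$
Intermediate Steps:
$k{\left(K \right)} = -4 + \frac{14}{K}$
$M{\left(n \right)} = n^{2} - 4 n$ ($M{\left(n \right)} = \left(n^{2} + \left(-4 + \frac{14}{-14}\right) n\right) + n = \left(n^{2} + \left(-4 + 14 \left(- \frac{1}{14}\right)\right) n\right) + n = \left(n^{2} + \left(-4 - 1\right) n\right) + n = \left(n^{2} - 5 n\right) + n = n^{2} - 4 n$)
$M{\left(-180 \right)} - -36264 = - 180 \left(-4 - 180\right) - -36264 = \left(-180\right) \left(-184\right) + 36264 = 33120 + 36264 = 69384$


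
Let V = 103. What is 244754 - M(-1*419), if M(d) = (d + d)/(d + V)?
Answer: 38670713/158 ≈ 2.4475e+5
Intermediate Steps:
M(d) = 2*d/(103 + d) (M(d) = (d + d)/(d + 103) = (2*d)/(103 + d) = 2*d/(103 + d))
244754 - M(-1*419) = 244754 - 2*(-1*419)/(103 - 1*419) = 244754 - 2*(-419)/(103 - 419) = 244754 - 2*(-419)/(-316) = 244754 - 2*(-419)*(-1)/316 = 244754 - 1*419/158 = 244754 - 419/158 = 38670713/158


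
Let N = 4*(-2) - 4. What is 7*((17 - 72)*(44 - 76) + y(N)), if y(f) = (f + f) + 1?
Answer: 12159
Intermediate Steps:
N = -12 (N = -8 - 4 = -12)
y(f) = 1 + 2*f (y(f) = 2*f + 1 = 1 + 2*f)
7*((17 - 72)*(44 - 76) + y(N)) = 7*((17 - 72)*(44 - 76) + (1 + 2*(-12))) = 7*(-55*(-32) + (1 - 24)) = 7*(1760 - 23) = 7*1737 = 12159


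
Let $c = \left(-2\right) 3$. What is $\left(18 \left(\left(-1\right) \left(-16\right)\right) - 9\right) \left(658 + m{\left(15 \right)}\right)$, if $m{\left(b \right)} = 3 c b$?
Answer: $108252$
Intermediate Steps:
$c = -6$
$m{\left(b \right)} = - 18 b$ ($m{\left(b \right)} = 3 \left(-6\right) b = - 18 b$)
$\left(18 \left(\left(-1\right) \left(-16\right)\right) - 9\right) \left(658 + m{\left(15 \right)}\right) = \left(18 \left(\left(-1\right) \left(-16\right)\right) - 9\right) \left(658 - 270\right) = \left(18 \cdot 16 - 9\right) \left(658 - 270\right) = \left(288 - 9\right) 388 = 279 \cdot 388 = 108252$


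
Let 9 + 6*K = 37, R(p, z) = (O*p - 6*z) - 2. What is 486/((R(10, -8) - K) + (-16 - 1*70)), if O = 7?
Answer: 729/38 ≈ 19.184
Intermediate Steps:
R(p, z) = -2 - 6*z + 7*p (R(p, z) = (7*p - 6*z) - 2 = (-6*z + 7*p) - 2 = -2 - 6*z + 7*p)
K = 14/3 (K = -3/2 + (1/6)*37 = -3/2 + 37/6 = 14/3 ≈ 4.6667)
486/((R(10, -8) - K) + (-16 - 1*70)) = 486/(((-2 - 6*(-8) + 7*10) - 1*14/3) + (-16 - 1*70)) = 486/(((-2 + 48 + 70) - 14/3) + (-16 - 70)) = 486/((116 - 14/3) - 86) = 486/(334/3 - 86) = 486/(76/3) = 486*(3/76) = 729/38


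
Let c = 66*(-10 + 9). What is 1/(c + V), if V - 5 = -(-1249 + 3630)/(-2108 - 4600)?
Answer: -6708/406807 ≈ -0.016489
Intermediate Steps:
V = 35921/6708 (V = 5 - (-1249 + 3630)/(-2108 - 4600) = 5 - 2381/(-6708) = 5 - 2381*(-1)/6708 = 5 - 1*(-2381/6708) = 5 + 2381/6708 = 35921/6708 ≈ 5.3549)
c = -66 (c = 66*(-1) = -66)
1/(c + V) = 1/(-66 + 35921/6708) = 1/(-406807/6708) = -6708/406807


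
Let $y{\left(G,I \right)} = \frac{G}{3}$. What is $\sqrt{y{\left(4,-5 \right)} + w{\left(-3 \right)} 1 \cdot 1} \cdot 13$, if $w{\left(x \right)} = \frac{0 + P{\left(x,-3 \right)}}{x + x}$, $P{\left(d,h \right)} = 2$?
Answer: $13$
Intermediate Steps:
$y{\left(G,I \right)} = \frac{G}{3}$ ($y{\left(G,I \right)} = G \frac{1}{3} = \frac{G}{3}$)
$w{\left(x \right)} = \frac{1}{x}$ ($w{\left(x \right)} = \frac{0 + 2}{x + x} = \frac{2}{2 x} = 2 \frac{1}{2 x} = \frac{1}{x}$)
$\sqrt{y{\left(4,-5 \right)} + w{\left(-3 \right)} 1 \cdot 1} \cdot 13 = \sqrt{\frac{1}{3} \cdot 4 + \frac{1}{-3} \cdot 1 \cdot 1} \cdot 13 = \sqrt{\frac{4}{3} + \left(- \frac{1}{3}\right) 1 \cdot 1} \cdot 13 = \sqrt{\frac{4}{3} - \frac{1}{3}} \cdot 13 = \sqrt{1} \cdot 13 = 1 \cdot 13 = 13$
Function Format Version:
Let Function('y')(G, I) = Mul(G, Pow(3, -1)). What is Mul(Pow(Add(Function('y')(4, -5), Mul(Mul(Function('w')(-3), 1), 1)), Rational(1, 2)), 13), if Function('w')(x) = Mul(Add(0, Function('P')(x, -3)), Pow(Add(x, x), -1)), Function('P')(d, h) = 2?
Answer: 13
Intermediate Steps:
Function('y')(G, I) = Mul(Rational(1, 3), G) (Function('y')(G, I) = Mul(G, Rational(1, 3)) = Mul(Rational(1, 3), G))
Function('w')(x) = Pow(x, -1) (Function('w')(x) = Mul(Add(0, 2), Pow(Add(x, x), -1)) = Mul(2, Pow(Mul(2, x), -1)) = Mul(2, Mul(Rational(1, 2), Pow(x, -1))) = Pow(x, -1))
Mul(Pow(Add(Function('y')(4, -5), Mul(Mul(Function('w')(-3), 1), 1)), Rational(1, 2)), 13) = Mul(Pow(Add(Mul(Rational(1, 3), 4), Mul(Mul(Pow(-3, -1), 1), 1)), Rational(1, 2)), 13) = Mul(Pow(Add(Rational(4, 3), Mul(Mul(Rational(-1, 3), 1), 1)), Rational(1, 2)), 13) = Mul(Pow(Add(Rational(4, 3), Mul(Rational(-1, 3), 1)), Rational(1, 2)), 13) = Mul(Pow(Add(Rational(4, 3), Rational(-1, 3)), Rational(1, 2)), 13) = Mul(Pow(1, Rational(1, 2)), 13) = Mul(1, 13) = 13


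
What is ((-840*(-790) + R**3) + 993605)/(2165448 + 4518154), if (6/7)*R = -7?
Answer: 357838631/1443658032 ≈ 0.24787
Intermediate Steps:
R = -49/6 (R = (7/6)*(-7) = -49/6 ≈ -8.1667)
((-840*(-790) + R**3) + 993605)/(2165448 + 4518154) = ((-840*(-790) + (-49/6)**3) + 993605)/(2165448 + 4518154) = ((663600 - 117649/216) + 993605)/6683602 = (143219951/216 + 993605)*(1/6683602) = (357838631/216)*(1/6683602) = 357838631/1443658032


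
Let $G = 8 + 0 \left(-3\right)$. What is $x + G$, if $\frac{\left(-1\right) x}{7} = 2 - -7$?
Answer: $-55$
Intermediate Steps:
$x = -63$ ($x = - 7 \left(2 - -7\right) = - 7 \left(2 + 7\right) = \left(-7\right) 9 = -63$)
$G = 8$ ($G = 8 + 0 = 8$)
$x + G = -63 + 8 = -55$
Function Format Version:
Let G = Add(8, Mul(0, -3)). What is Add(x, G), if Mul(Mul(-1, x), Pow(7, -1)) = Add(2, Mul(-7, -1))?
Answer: -55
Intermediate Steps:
x = -63 (x = Mul(-7, Add(2, Mul(-7, -1))) = Mul(-7, Add(2, 7)) = Mul(-7, 9) = -63)
G = 8 (G = Add(8, 0) = 8)
Add(x, G) = Add(-63, 8) = -55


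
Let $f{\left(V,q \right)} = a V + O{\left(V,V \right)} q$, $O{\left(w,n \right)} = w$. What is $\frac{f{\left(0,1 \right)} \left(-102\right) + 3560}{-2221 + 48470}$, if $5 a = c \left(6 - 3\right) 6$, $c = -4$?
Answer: $\frac{3560}{46249} \approx 0.076975$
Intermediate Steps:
$a = - \frac{72}{5}$ ($a = \frac{- 4 \left(6 - 3\right) 6}{5} = \frac{\left(-4\right) 3 \cdot 6}{5} = \frac{\left(-12\right) 6}{5} = \frac{1}{5} \left(-72\right) = - \frac{72}{5} \approx -14.4$)
$f{\left(V,q \right)} = - \frac{72 V}{5} + V q$
$\frac{f{\left(0,1 \right)} \left(-102\right) + 3560}{-2221 + 48470} = \frac{\frac{1}{5} \cdot 0 \left(-72 + 5 \cdot 1\right) \left(-102\right) + 3560}{-2221 + 48470} = \frac{\frac{1}{5} \cdot 0 \left(-72 + 5\right) \left(-102\right) + 3560}{46249} = \left(\frac{1}{5} \cdot 0 \left(-67\right) \left(-102\right) + 3560\right) \frac{1}{46249} = \left(0 \left(-102\right) + 3560\right) \frac{1}{46249} = \left(0 + 3560\right) \frac{1}{46249} = 3560 \cdot \frac{1}{46249} = \frac{3560}{46249}$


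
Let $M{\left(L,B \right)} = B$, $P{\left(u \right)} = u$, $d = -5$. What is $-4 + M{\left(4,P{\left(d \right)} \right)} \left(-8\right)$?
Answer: $36$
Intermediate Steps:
$-4 + M{\left(4,P{\left(d \right)} \right)} \left(-8\right) = -4 - -40 = -4 + 40 = 36$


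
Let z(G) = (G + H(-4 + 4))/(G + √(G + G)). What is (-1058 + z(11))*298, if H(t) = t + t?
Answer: -2834278/9 - 298*√22/9 ≈ -3.1508e+5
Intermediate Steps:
H(t) = 2*t
z(G) = G/(G + √2*√G) (z(G) = (G + 2*(-4 + 4))/(G + √(G + G)) = (G + 2*0)/(G + √(2*G)) = (G + 0)/(G + √2*√G) = G/(G + √2*√G))
(-1058 + z(11))*298 = (-1058 + 11/(11 + √2*√11))*298 = (-1058 + 11/(11 + √22))*298 = -315284 + 3278/(11 + √22)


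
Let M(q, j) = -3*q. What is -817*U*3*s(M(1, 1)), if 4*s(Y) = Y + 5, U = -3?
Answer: 7353/2 ≈ 3676.5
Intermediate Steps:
s(Y) = 5/4 + Y/4 (s(Y) = (Y + 5)/4 = (5 + Y)/4 = 5/4 + Y/4)
-817*U*3*s(M(1, 1)) = -817*(-3*3)*(5/4 + (-3*1)/4) = -(-7353)*(5/4 + (¼)*(-3)) = -(-7353)*(5/4 - ¾) = -(-7353)/2 = -817*(-9/2) = 7353/2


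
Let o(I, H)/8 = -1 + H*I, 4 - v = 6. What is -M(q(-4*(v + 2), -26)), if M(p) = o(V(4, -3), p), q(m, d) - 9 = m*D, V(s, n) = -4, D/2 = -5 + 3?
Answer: 296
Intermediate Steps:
v = -2 (v = 4 - 1*6 = 4 - 6 = -2)
D = -4 (D = 2*(-5 + 3) = 2*(-2) = -4)
o(I, H) = -8 + 8*H*I (o(I, H) = 8*(-1 + H*I) = -8 + 8*H*I)
q(m, d) = 9 - 4*m (q(m, d) = 9 + m*(-4) = 9 - 4*m)
M(p) = -8 - 32*p (M(p) = -8 + 8*p*(-4) = -8 - 32*p)
-M(q(-4*(v + 2), -26)) = -(-8 - 32*(9 - (-16)*(-2 + 2))) = -(-8 - 32*(9 - (-16)*0)) = -(-8 - 32*(9 - 4*0)) = -(-8 - 32*(9 + 0)) = -(-8 - 32*9) = -(-8 - 288) = -1*(-296) = 296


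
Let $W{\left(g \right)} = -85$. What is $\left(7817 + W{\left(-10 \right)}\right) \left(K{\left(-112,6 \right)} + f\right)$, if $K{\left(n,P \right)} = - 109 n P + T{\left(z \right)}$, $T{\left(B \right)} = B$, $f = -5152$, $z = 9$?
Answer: $526587860$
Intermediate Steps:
$K{\left(n,P \right)} = 9 - 109 P n$ ($K{\left(n,P \right)} = - 109 n P + 9 = - 109 P n + 9 = 9 - 109 P n$)
$\left(7817 + W{\left(-10 \right)}\right) \left(K{\left(-112,6 \right)} + f\right) = \left(7817 - 85\right) \left(\left(9 - 654 \left(-112\right)\right) - 5152\right) = 7732 \left(\left(9 + 73248\right) - 5152\right) = 7732 \left(73257 - 5152\right) = 7732 \cdot 68105 = 526587860$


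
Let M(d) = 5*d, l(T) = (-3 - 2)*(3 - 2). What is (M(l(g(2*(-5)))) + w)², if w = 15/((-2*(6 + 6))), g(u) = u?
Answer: 42025/64 ≈ 656.64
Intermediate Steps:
l(T) = -5 (l(T) = -5*1 = -5)
w = -5/8 (w = 15/((-2*12)) = 15/(-24) = 15*(-1/24) = -5/8 ≈ -0.62500)
(M(l(g(2*(-5)))) + w)² = (5*(-5) - 5/8)² = (-25 - 5/8)² = (-205/8)² = 42025/64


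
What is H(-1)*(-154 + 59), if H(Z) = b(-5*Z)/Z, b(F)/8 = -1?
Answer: -760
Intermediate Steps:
b(F) = -8 (b(F) = 8*(-1) = -8)
H(Z) = -8/Z
H(-1)*(-154 + 59) = (-8/(-1))*(-154 + 59) = -8*(-1)*(-95) = 8*(-95) = -760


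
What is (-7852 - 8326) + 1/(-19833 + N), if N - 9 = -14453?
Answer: -554533307/34277 ≈ -16178.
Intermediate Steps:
N = -14444 (N = 9 - 14453 = -14444)
(-7852 - 8326) + 1/(-19833 + N) = (-7852 - 8326) + 1/(-19833 - 14444) = -16178 + 1/(-34277) = -16178 - 1/34277 = -554533307/34277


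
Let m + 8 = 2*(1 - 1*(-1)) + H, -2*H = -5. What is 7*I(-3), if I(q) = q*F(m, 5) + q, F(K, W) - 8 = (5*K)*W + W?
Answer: 987/2 ≈ 493.50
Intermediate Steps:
H = 5/2 (H = -½*(-5) = 5/2 ≈ 2.5000)
m = -3/2 (m = -8 + (2*(1 - 1*(-1)) + 5/2) = -8 + (2*(1 + 1) + 5/2) = -8 + (2*2 + 5/2) = -8 + (4 + 5/2) = -8 + 13/2 = -3/2 ≈ -1.5000)
F(K, W) = 8 + W + 5*K*W (F(K, W) = 8 + ((5*K)*W + W) = 8 + (5*K*W + W) = 8 + (W + 5*K*W) = 8 + W + 5*K*W)
I(q) = -47*q/2 (I(q) = q*(8 + 5 + 5*(-3/2)*5) + q = q*(8 + 5 - 75/2) + q = q*(-49/2) + q = -49*q/2 + q = -47*q/2)
7*I(-3) = 7*(-47/2*(-3)) = 7*(141/2) = 987/2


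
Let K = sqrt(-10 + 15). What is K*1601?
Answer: 1601*sqrt(5) ≈ 3579.9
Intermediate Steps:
K = sqrt(5) ≈ 2.2361
K*1601 = sqrt(5)*1601 = 1601*sqrt(5)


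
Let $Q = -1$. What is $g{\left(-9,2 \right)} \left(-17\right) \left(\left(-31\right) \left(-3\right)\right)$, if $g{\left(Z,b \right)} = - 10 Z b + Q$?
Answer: $-282999$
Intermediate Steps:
$g{\left(Z,b \right)} = -1 - 10 Z b$ ($g{\left(Z,b \right)} = - 10 Z b - 1 = -1 - 10 Z b$)
$g{\left(-9,2 \right)} \left(-17\right) \left(\left(-31\right) \left(-3\right)\right) = \left(-1 - \left(-90\right) 2\right) \left(-17\right) \left(\left(-31\right) \left(-3\right)\right) = \left(-1 + 180\right) \left(-17\right) 93 = 179 \left(-17\right) 93 = \left(-3043\right) 93 = -282999$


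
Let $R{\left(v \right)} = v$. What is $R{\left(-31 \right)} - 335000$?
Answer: $-335031$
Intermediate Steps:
$R{\left(-31 \right)} - 335000 = -31 - 335000 = -335031$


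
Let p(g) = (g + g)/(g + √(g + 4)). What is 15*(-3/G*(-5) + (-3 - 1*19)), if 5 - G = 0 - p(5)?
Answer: -294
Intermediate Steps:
p(g) = 2*g/(g + √(4 + g)) (p(g) = (2*g)/(g + √(4 + g)) = 2*g/(g + √(4 + g)))
G = 25/4 (G = 5 - (0 - 2*5/(5 + √(4 + 5))) = 5 - (0 - 2*5/(5 + √9)) = 5 - (0 - 2*5/(5 + 3)) = 5 - (0 - 2*5/8) = 5 - (0 - 1*5/4) = 5 - (0 - 5/4) = 5 - 1*(-5/4) = 5 + 5/4 = 25/4 ≈ 6.2500)
15*(-3/G*(-5) + (-3 - 1*19)) = 15*(-3/25/4*(-5) + (-3 - 1*19)) = 15*(-3*4/25*(-5) + (-3 - 19)) = 15*(-12/25*(-5) - 22) = 15*(12/5 - 22) = 15*(-98/5) = -294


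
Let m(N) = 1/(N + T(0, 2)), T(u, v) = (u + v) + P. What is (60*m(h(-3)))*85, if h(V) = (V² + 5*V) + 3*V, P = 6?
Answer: -5100/7 ≈ -728.57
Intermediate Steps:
T(u, v) = 6 + u + v (T(u, v) = (u + v) + 6 = 6 + u + v)
h(V) = V² + 8*V
m(N) = 1/(8 + N) (m(N) = 1/(N + (6 + 0 + 2)) = 1/(N + 8) = 1/(8 + N))
(60*m(h(-3)))*85 = (60/(8 - 3*(8 - 3)))*85 = (60/(8 - 3*5))*85 = (60/(8 - 15))*85 = (60/(-7))*85 = (60*(-⅐))*85 = -60/7*85 = -5100/7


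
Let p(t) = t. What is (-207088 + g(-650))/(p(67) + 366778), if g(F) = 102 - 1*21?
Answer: -207007/366845 ≈ -0.56429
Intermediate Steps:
g(F) = 81 (g(F) = 102 - 21 = 81)
(-207088 + g(-650))/(p(67) + 366778) = (-207088 + 81)/(67 + 366778) = -207007/366845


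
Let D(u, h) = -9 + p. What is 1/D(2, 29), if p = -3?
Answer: -1/12 ≈ -0.083333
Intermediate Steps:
D(u, h) = -12 (D(u, h) = -9 - 3 = -12)
1/D(2, 29) = 1/(-12) = -1/12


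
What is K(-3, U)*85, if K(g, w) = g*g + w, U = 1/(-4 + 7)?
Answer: 2380/3 ≈ 793.33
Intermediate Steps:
U = ⅓ (U = 1/3 = ⅓ ≈ 0.33333)
K(g, w) = w + g² (K(g, w) = g² + w = w + g²)
K(-3, U)*85 = (⅓ + (-3)²)*85 = (⅓ + 9)*85 = (28/3)*85 = 2380/3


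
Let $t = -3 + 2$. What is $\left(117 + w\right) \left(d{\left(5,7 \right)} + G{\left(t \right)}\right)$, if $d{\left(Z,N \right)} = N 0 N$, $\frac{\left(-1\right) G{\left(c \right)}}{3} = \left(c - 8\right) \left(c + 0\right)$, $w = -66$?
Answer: $-1377$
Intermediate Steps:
$t = -1$
$G{\left(c \right)} = - 3 c \left(-8 + c\right)$ ($G{\left(c \right)} = - 3 \left(c - 8\right) \left(c + 0\right) = - 3 \left(-8 + c\right) c = - 3 c \left(-8 + c\right)$)
$d{\left(Z,N \right)} = 0$ ($d{\left(Z,N \right)} = 0 N = 0$)
$\left(117 + w\right) \left(d{\left(5,7 \right)} + G{\left(t \right)}\right) = \left(117 - 66\right) \left(0 + 3 \left(-1\right) \left(8 - -1\right)\right) = 51 \left(0 + 3 \left(-1\right) \left(8 + 1\right)\right) = 51 \left(0 + 3 \left(-1\right) 9\right) = 51 \left(0 - 27\right) = 51 \left(-27\right) = -1377$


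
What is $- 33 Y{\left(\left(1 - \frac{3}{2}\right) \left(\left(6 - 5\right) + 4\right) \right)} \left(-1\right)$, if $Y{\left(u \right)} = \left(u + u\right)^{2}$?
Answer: $825$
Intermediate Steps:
$Y{\left(u \right)} = 4 u^{2}$ ($Y{\left(u \right)} = \left(2 u\right)^{2} = 4 u^{2}$)
$- 33 Y{\left(\left(1 - \frac{3}{2}\right) \left(\left(6 - 5\right) + 4\right) \right)} \left(-1\right) = - 33 \cdot 4 \left(\left(1 - \frac{3}{2}\right) \left(\left(6 - 5\right) + 4\right)\right)^{2} \left(-1\right) = - 33 \cdot 4 \left(\left(1 - \frac{3}{2}\right) \left(1 + 4\right)\right)^{2} \left(-1\right) = - 33 \cdot 4 \left(\left(- \frac{1}{2}\right) 5\right)^{2} \left(-1\right) = - 33 \cdot 4 \left(- \frac{5}{2}\right)^{2} \left(-1\right) = - 33 \cdot 4 \cdot \frac{25}{4} \left(-1\right) = \left(-33\right) 25 \left(-1\right) = \left(-825\right) \left(-1\right) = 825$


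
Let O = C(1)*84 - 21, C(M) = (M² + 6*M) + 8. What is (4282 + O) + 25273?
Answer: 30794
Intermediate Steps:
C(M) = 8 + M² + 6*M
O = 1239 (O = (8 + 1² + 6*1)*84 - 21 = (8 + 1 + 6)*84 - 21 = 15*84 - 21 = 1260 - 21 = 1239)
(4282 + O) + 25273 = (4282 + 1239) + 25273 = 5521 + 25273 = 30794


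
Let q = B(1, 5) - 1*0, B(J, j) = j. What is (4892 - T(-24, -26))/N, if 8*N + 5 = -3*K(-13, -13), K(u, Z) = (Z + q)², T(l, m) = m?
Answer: -39344/197 ≈ -199.72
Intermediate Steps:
q = 5 (q = 5 - 1*0 = 5 + 0 = 5)
K(u, Z) = (5 + Z)² (K(u, Z) = (Z + 5)² = (5 + Z)²)
N = -197/8 (N = -5/8 + (-3*(5 - 13)²)/8 = -5/8 + (-3*(-8)²)/8 = -5/8 + (-3*64)/8 = -5/8 + (⅛)*(-192) = -5/8 - 24 = -197/8 ≈ -24.625)
(4892 - T(-24, -26))/N = (4892 - 1*(-26))/(-197/8) = (4892 + 26)*(-8/197) = 4918*(-8/197) = -39344/197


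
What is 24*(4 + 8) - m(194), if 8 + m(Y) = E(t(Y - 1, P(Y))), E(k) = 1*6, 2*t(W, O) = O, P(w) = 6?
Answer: 290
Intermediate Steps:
t(W, O) = O/2
E(k) = 6
m(Y) = -2 (m(Y) = -8 + 6 = -2)
24*(4 + 8) - m(194) = 24*(4 + 8) - 1*(-2) = 24*12 + 2 = 288 + 2 = 290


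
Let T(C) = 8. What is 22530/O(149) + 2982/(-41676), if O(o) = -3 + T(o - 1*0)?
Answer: 31298179/6946 ≈ 4505.9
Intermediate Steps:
O(o) = 5 (O(o) = -3 + 8 = 5)
22530/O(149) + 2982/(-41676) = 22530/5 + 2982/(-41676) = 22530*(1/5) + 2982*(-1/41676) = 4506 - 497/6946 = 31298179/6946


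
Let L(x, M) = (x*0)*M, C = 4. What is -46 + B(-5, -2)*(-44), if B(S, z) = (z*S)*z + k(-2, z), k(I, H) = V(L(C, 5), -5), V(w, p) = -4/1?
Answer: 1010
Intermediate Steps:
L(x, M) = 0 (L(x, M) = 0*M = 0)
V(w, p) = -4 (V(w, p) = -4*1 = -4)
k(I, H) = -4
B(S, z) = -4 + S*z² (B(S, z) = (z*S)*z - 4 = (S*z)*z - 4 = S*z² - 4 = -4 + S*z²)
-46 + B(-5, -2)*(-44) = -46 + (-4 - 5*(-2)²)*(-44) = -46 + (-4 - 5*4)*(-44) = -46 + (-4 - 20)*(-44) = -46 - 24*(-44) = -46 + 1056 = 1010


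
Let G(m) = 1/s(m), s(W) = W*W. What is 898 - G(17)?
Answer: 259521/289 ≈ 898.00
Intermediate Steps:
s(W) = W**2
G(m) = m**(-2) (G(m) = 1/(m**2) = m**(-2))
898 - G(17) = 898 - 1/17**2 = 898 - 1*1/289 = 898 - 1/289 = 259521/289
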